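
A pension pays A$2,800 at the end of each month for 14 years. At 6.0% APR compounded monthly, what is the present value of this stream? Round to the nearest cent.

A$317,735.57

Periodic rate i = 0.06/12 = 0.005; n = 14 × 12 = 168 periods.
PV = PMT · [1 − (1+i)^(−n)] / i = 2800 · 113.476990 = 317,735.5714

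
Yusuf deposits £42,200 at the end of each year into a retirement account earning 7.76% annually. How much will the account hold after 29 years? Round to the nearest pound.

£4,206,481

FV = 42200 × [(1+0.0776)^29 − 1] / 0.0776 = 42200 × 99.679647 = 4,206,481.0885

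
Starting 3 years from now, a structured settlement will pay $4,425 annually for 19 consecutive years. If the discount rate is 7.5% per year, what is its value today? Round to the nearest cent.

Value one period before first payment (t=2): 4425 × [1 − (1+0.075)^(−19)] / 0.075 = 4425 × 9.959078 = 44,068.9211
Discount back 2 years: 44,068.9211 × (1+0.075)^(−2) = 44,068.9211 × 0.865333 = 38,134.2746

$38,134.27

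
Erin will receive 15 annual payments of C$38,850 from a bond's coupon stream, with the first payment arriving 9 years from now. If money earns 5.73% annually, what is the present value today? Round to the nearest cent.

C$245,935.84

Value one period before first payment (t=8): 38850 × [1 − (1+0.0573)^(−15)] / 0.0573 = 38850 × 9.885910 = 384,067.6094
Discount back 8 years: 384,067.6094 × (1+0.0573)^(−8) = 384,067.6094 × 0.640345 = 245,935.8411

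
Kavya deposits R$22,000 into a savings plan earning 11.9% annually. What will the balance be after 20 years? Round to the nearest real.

22,000 × (1+0.119)^20 = 22,000 × 9.475491 = 208,460.8054

R$208,461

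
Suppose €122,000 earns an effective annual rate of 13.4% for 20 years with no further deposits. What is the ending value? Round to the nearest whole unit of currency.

€1,508,763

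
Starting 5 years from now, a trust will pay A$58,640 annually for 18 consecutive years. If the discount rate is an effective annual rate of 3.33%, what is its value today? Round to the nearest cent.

A$688,118.82

PV at t=4 (ordinary 18-year annuity): 58640 × a(18|0.0333) = 58640 × 13.377507 = 784,457.0228
Discount back 4 years: 784,457.0228 × (1+0.0333)^(−4) = 784,457.0228 × 0.877191 = 688,118.8229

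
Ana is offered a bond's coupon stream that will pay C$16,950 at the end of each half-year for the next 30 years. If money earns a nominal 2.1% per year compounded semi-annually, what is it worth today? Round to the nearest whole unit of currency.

Periodic rate i = 0.021/2 = 0.0105; n = 30 × 2 = 60 periods.
Annuity factor a(60|0.0105) = 44.348191; PV = 16950 × 44.348191 = 751,701.8450

C$751,702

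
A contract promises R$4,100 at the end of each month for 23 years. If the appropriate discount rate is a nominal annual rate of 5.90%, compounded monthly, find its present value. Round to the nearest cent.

i = 0.059/12 = 0.00491667 per month; n = 23·12 = 276.
Annuity factor a(276|0.00491667) = 150.856410; PV = 4100 × 150.856410 = 618,511.2809

R$618,511.28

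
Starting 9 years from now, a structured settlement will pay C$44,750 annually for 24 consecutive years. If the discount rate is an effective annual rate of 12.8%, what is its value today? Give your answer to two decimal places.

PV at t=8 (ordinary 24-year annuity): 44750 × a(24|0.128) = 44750 × 7.378618 = 330,193.1553
PV₀ = 330,193.1553 / (1+0.128)^8 = 330,193.1553 / 2.621035 = 125,978.1624

C$125,978.16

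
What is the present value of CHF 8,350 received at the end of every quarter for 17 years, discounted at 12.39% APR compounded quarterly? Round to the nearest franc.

With 4 periods per year: i = 0.030975, n = 68.
PV = 8350 × [1 − (1+0.030975)^(−68)] / 0.030975 = 8350 × 28.227936 = 235,703.2624

CHF 235,703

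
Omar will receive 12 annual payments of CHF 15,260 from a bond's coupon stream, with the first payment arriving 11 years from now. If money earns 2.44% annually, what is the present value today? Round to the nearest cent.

PV at t=10 (ordinary 12-year annuity): 15260 × a(12|0.0244) = 15260 × 10.295130 = 157,103.6768
Discount back 10 years: 157,103.6768 × (1+0.0244)^(−10) = 157,103.6768 × 0.785786 = 123,449.8741

CHF 123,449.87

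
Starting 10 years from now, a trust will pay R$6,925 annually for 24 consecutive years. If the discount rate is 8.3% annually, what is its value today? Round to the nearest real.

R$34,702

PV at t=9 (ordinary 24-year annuity): 6925 × a(24|0.083) = 6925 × 10.270573 = 71,123.7159
Discount back 9 years: 71,123.7159 × (1+0.083)^(−9) = 71,123.7159 × 0.487915 = 34,702.3055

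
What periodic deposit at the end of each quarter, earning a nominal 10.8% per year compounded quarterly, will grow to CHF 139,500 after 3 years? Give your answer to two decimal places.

Periodic rate i = 0.108/4 = 0.027; n = 3 × 4 = 12 periods.
FV-annuity factor = 13.952558; PMT = 139500 / 13.952558 = 9,998.1670

CHF 9,998.17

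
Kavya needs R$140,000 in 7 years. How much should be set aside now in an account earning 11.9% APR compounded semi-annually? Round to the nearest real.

i = 0.119/2 = 0.0595 per half-year; n = 7·2 = 14.
PV = 140,000 / (1 + 0.0595)^14 = 140,000 / 2.246019 = 62,332.5051

R$62,333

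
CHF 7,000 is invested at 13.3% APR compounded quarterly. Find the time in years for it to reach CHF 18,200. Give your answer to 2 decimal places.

Periodic rate i = 0.133/4 = 0.03325.
(1+i)^n = 18200/7000 = 2.60000, so n = ln 2.60000 / ln 1.03325 = 29.2123 quarters
= 29.2123/4 years

7.30 years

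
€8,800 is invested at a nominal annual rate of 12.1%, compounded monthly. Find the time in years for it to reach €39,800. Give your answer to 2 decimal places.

Periodic rate i = 0.121/12 = 0.0100833.
(1+i)^n = 39800/8800 = 4.52273, so n = ln 4.52273 / ln 1.01008 = 150.4176 months
= 150.4176/12 years

12.53 years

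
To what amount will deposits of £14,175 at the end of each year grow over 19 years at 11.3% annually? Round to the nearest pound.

£833,633

Accumulation factor s(19|0.113) = 58.810082; FV = 14175 × 58.810082 = 833,632.9107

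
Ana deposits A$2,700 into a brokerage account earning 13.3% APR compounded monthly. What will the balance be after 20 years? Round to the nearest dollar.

A$38,039

Periodic rate i = 0.133/12 = 0.0110833; n = 20 × 12 = 240 periods.
2,700 × (1+0.0110833)^240 = 2,700 × 14.088617 = 38,039.2667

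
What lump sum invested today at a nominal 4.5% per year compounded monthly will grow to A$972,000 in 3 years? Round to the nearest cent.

A$849,466.32

i = 0.045/12 = 0.00375 per month; n = 3·12 = 36.
PV = 972,000 / (1 + 0.00375)^36 = 972,000 / 1.144248 = 849,466.3242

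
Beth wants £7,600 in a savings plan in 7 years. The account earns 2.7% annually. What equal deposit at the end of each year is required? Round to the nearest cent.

FV-annuity factor = 7.593215; PMT = 7600 / 7.593215 = 1,000.8935

£1,000.89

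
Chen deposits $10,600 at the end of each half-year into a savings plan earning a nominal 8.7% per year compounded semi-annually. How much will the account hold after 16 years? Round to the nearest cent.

$708,186.31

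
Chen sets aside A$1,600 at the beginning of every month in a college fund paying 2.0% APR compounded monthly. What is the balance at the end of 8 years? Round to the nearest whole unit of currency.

A$166,698

With 12 periods per year: i = 0.00166667, n = 96.
FV = PMT · [(1+i)^n − 1] / i × (1+i) = 1600 · 104.186107 = 166,697.7708
(annuity-due: payments at period start, so ×(1+i).)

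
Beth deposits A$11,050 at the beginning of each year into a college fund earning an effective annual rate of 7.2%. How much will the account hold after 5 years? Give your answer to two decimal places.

Accumulation factor s(5|0.072) × (1+i) = 6.189442; FV = 11050 × 6.189442 = 68,393.3330
(annuity-due: payments at period start, so ×(1+i).)

A$68,393.33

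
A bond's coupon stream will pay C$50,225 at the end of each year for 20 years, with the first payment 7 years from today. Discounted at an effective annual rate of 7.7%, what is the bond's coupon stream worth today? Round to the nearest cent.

Value one period before first payment (t=6): 50225 × [1 − (1+0.077)^(−20)] / 0.077 = 50225 × 10.041268 = 504,322.6643
PV₀ = 504,322.6643 / (1+0.077)^6 = 504,322.6643 / 1.560609 = 323,157.5196

C$323,157.52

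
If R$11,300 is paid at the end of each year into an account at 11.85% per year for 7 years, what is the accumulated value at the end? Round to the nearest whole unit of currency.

FV = 11300 × [(1+0.1185)^7 − 1] / 0.1185 = 11300 × 10.042526 = 113,480.5460

R$113,481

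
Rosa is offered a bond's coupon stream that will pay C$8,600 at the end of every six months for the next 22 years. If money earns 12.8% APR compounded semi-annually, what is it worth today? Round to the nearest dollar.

C$125,607

Periodic rate i = 0.128/2 = 0.064; n = 22 × 2 = 44 periods.
Annuity factor a(44|0.064) = 14.605497; PV = 8600 × 14.605497 = 125,607.2765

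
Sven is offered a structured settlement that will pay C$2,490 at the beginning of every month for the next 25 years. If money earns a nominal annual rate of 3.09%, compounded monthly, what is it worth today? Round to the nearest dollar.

i = 0.0309/12 = 0.002575 per month; n = 25·12 = 300.
PV = PMT · [1 − (1+i)^(−n)] / i × (1+i) = 2490 · 209.347089 = 521,274.2522
(Beginning-of-period payments → annuity-due factor ×(1+i).)

C$521,274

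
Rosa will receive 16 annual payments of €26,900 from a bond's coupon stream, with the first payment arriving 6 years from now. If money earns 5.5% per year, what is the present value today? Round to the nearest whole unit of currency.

€215,333

Value one period before first payment (t=5): 26900 × [1 − (1+0.055)^(−16)] / 0.055 = 26900 × 10.462162 = 281,432.1587
Discount back 5 years: 281,432.1587 × (1+0.055)^(−5) = 281,432.1587 × 0.765134 = 215,333.4129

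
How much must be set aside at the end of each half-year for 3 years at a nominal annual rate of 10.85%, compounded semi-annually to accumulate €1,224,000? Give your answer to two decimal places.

i = 0.1085/2 = 0.05425 per half-year; n = 3·2 = 6.
PMT = 1.224e+06 / ( [(1+0.05425)^6 − 1] / 0.05425 ) = 1.224e+06 / 6.875059 = 178,034.8460

€178,034.85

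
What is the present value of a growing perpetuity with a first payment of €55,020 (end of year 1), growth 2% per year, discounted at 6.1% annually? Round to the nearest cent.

€1,341,951.22

PV = D₁/(r − g) = 55020/(0.061 − 0.02) = 1,341,951.2195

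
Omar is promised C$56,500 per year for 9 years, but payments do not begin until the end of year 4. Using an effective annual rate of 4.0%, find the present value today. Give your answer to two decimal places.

PV at t=3 (ordinary 9-year annuity): 56500 × a(9|0.04) = 56500 × 7.435332 = 420,096.2360
PV₀ = 420,096.2360 / (1+0.04)^3 = 420,096.2360 / 1.124864 = 373,464.0241

C$373,464.02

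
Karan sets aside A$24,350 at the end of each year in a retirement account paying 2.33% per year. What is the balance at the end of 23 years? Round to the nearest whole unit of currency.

A$729,989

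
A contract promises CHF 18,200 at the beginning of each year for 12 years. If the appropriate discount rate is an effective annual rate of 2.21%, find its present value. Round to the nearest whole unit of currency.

Annuity factor a(12|0.0221) × (1+i) = 10.670957; PV = 18200 × 10.670957 = 194,211.4155
Payments are at the start of each period, so multiply by (1+i).

CHF 194,211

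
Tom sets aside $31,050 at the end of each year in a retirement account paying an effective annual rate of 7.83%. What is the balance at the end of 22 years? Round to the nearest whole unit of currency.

$1,685,882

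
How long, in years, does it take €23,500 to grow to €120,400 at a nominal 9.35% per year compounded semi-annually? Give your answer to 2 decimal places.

Periodic rate i = 0.0935/2 = 0.04675.
(1+i)^n = 120400/23500 = 5.12340, so n = ln 5.12340 / ln 1.04675 = 35.7587 half-years
= 35.7587/2 years

17.88 years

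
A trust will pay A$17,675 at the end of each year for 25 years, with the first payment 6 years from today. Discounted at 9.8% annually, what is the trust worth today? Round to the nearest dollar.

PV at t=5 (ordinary 25-year annuity): 17675 × a(25|0.098) = 17675 × 9.218448 = 162,936.0721
PV₀ = 162,936.0721 / (1+0.098)^5 = 162,936.0721 / 1.595922 = 102,095.2512

A$102,095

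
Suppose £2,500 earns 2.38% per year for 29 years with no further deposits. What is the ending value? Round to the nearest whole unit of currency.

£4,945

FV = PV·(1+i)^n = 2,500 × 1.978056 = 4,945.1406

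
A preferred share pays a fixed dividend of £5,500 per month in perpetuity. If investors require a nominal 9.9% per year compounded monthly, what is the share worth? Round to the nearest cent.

£666,666.67

Periodic rate i = 0.099/12 = 0.00825.
PV = PMT / i = 5500 / 0.00825 = 666,666.6667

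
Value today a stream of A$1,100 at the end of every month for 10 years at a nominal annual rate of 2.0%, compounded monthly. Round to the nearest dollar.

Periodic rate i = 0.02/12 = 0.00166667; n = 10 × 12 = 120 periods.
Annuity factor a(120|0.00166667) = 108.679759; PV = 1100 × 108.679759 = 119,547.7350

A$119,548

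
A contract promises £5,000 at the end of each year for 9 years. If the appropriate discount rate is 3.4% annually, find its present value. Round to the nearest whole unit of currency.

£38,214

PV = 5000 × [1 − (1+0.034)^(−9)] / 0.034 = 5000 × 7.642877 = 38,214.3862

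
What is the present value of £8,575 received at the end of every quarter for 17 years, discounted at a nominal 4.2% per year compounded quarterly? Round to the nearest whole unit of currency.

£415,269

With 4 periods per year: i = 0.0105, n = 68.
PV = PMT · [1 − (1+i)^(−n)] / i = 8575 · 48.427832 = 415,268.6560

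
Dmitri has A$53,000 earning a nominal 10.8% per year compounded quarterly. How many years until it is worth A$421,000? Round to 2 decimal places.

19.45 years

Periodic rate i = 0.108/4 = 0.027.
(1+i)^n = 421000/53000 = 7.94340, so n = ln 7.94340 / ln 1.027 = 77.7849 quarters
= 77.7849/4 years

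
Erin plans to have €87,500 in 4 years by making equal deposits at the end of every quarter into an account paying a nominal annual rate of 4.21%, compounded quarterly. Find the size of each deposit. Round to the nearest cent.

€5,049.86

i = 0.0421/4 = 0.010525 per quarter; n = 4·4 = 16.
FV-annuity factor = 17.327211; PMT = 87500 / 17.327211 = 5,049.8606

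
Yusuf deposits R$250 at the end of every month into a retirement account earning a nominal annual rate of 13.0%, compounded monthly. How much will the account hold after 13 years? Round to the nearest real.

R$100,857

Periodic rate i = 0.13/12 = 0.0108333; n = 13 × 12 = 156 periods.
Accumulation factor s(156|0.0108333) = 403.426010; FV = 250 × 403.426010 = 100,856.5026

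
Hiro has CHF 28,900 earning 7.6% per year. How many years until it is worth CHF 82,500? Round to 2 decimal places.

n = ln(82500/28900) / ln(1+0.076) = ln(2.85467) / 0.073250 = 14.3201 years

14.32 years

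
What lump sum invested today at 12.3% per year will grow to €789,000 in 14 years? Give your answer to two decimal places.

PV = 789,000 / (1 + 0.123)^14 = 789,000 / 5.073604 = 155,510.7499

€155,510.75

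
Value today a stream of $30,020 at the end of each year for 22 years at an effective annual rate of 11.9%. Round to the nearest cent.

$231,007.02

PV = PMT · [1 − (1+i)^(−n)] / i = 30020 · 7.695104 = 231,007.0197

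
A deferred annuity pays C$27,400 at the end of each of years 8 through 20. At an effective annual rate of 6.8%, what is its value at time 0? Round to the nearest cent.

C$146,141.68

PV at t=7 (ordinary 13-year annuity): 27400 × a(13|0.068) = 27400 × 8.453223 = 231,618.2970
Discount back 7 years: 231,618.2970 × (1+0.068)^(−7) = 231,618.2970 × 0.630959 = 146,141.6799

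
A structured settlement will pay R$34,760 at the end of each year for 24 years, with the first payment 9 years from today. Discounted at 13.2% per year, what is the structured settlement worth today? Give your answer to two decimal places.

R$92,681.79

Value one period before first payment (t=8): 34760 × [1 − (1+0.132)^(−24)] / 0.132 = 34760 × 7.189291 = 249,899.7587
PV₀ = 249,899.7587 / (1+0.132)^8 = 249,899.7587 / 2.696320 = 92,681.7919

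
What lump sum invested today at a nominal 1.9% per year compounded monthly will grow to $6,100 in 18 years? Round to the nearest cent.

Periodic rate i = 0.019/12 = 0.00158333; n = 18 × 12 = 216 periods.
Discount factor = (1+0.00158333)^(−216) = 0.710540; PV = 6,100 × 0.710540 = 4,334.2962

$4,334.30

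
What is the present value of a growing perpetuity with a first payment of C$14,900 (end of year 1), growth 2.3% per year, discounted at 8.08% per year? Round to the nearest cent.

C$257,785.47

PV = D₁/(r − g) = 14900/(0.0808 − 0.023) = 257,785.4671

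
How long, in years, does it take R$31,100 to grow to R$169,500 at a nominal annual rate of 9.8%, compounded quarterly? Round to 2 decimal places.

Periodic rate i = 0.098/4 = 0.0245.
(1+i)^n = 169500/31100 = 5.45016, so n = ln 5.45016 / ln 1.0245 = 70.0544 quarters
= 70.0544/4 years

17.51 years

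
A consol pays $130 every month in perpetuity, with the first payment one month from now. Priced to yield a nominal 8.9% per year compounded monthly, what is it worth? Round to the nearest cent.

$17,528.09

Periodic rate i = 0.089/12 = 0.00741667.
PV = C/r = 130/0.00741667 = 17,528.0899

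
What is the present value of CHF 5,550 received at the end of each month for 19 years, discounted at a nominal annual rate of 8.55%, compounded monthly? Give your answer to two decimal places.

CHF 624,600.35

With 12 periods per year: i = 0.007125, n = 228.
Annuity factor a(228|0.007125) = 112.540604; PV = 5550 × 112.540604 = 624,600.3524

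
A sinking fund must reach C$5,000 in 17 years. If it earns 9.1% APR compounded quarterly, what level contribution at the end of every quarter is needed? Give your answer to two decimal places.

C$31.45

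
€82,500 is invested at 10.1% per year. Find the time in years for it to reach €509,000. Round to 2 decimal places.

18.91 years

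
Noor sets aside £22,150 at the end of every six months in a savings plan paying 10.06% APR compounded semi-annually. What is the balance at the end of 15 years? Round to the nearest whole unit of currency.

i = 0.1006/2 = 0.0503 per half-year; n = 15·2 = 30.
Accumulation factor s(30|0.0503) = 66.782137; FV = 22150 × 66.782137 = 1,479,224.3291

£1,479,224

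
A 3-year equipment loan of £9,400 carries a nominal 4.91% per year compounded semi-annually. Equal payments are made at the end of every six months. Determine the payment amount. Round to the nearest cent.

£1,704.00

Periodic rate i = 0.0491/2 = 0.02455; n = 3 × 2 = 6 periods.
PMT = 9400 / ( [1 − (1+0.02455)^(−6)] / 0.02455 ) = 9400 / 5.516425 = 1,704.0023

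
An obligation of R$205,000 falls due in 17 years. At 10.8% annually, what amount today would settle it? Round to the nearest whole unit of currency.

R$35,857

Discount factor = (1+0.108)^(−17) = 0.174914; PV = 205,000 × 0.174914 = 35,857.3289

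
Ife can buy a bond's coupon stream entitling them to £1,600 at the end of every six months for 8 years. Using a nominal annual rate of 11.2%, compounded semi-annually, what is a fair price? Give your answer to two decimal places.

£16,623.04

With 2 periods per year: i = 0.056, n = 16.
PV = PMT · [1 − (1+i)^(−n)] / i = 1600 · 10.389401 = 16,623.0420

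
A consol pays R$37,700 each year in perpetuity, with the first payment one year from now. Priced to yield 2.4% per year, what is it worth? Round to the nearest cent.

PV = C/r = 37700/0.024 = 1,570,833.3333

R$1,570,833.33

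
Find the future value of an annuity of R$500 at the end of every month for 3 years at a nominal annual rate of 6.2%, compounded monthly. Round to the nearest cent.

R$19,727.00

With 12 periods per year: i = 0.00516667, n = 36.
FV = PMT · [(1+i)^n − 1] / i = 500 · 39.453999 = 19,726.9993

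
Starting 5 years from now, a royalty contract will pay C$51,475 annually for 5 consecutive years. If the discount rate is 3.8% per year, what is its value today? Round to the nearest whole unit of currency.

Value one period before first payment (t=4): 51475 × [1 − (1+0.038)^(−5)] / 0.038 = 51475 × 4.476946 = 230,450.7947
PV₀ = 230,450.7947 / (1+0.038)^4 = 230,450.7947 / 1.160886 = 198,512.9284

C$198,513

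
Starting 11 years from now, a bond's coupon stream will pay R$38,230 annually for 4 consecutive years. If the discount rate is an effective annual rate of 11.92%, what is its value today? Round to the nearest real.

Value one period before first payment (t=10): 38230 × [1 − (1+0.1192)^(−4)] / 0.1192 = 38230 × 3.042474 = 116,313.7835
PV₀ = 116,313.7835 / (1+0.1192)^10 = 116,313.7835 / 3.083735 = 37,718.4787

R$37,718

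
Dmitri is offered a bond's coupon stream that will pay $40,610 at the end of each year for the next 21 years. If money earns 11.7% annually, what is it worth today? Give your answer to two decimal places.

PV = 40610 × [1 − (1+0.117)^(−21)] / 0.117 = 40610 × 7.710062 = 313,105.6350

$313,105.63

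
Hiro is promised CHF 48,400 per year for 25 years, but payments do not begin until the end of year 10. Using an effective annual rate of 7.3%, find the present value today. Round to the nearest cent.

CHF 291,248.43

Value one period before first payment (t=9): 48400 × [1 − (1+0.073)^(−25)] / 0.073 = 48400 × 11.345293 = 549,112.1963
Discount back 9 years: 549,112.1963 × (1+0.073)^(−9) = 549,112.1963 × 0.530399 = 291,248.4295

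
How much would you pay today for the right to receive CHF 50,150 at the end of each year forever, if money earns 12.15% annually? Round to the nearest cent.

CHF 412,757.20

PV = C/r = 50150/0.1215 = 412,757.2016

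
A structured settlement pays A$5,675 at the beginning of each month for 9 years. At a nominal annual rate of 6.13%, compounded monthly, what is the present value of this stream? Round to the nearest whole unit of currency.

A$472,570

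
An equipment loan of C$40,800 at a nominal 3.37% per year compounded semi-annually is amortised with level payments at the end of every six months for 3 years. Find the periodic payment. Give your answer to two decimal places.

i = 0.0337/2 = 0.01685 per half-year; n = 3·2 = 6.
Annuity-PV factor = 5.661467; PMT = 40800 / 5.661467 = 7,206.6133

C$7,206.61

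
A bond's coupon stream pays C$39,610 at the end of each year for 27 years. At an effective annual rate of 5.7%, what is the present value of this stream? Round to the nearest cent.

C$539,349.63

PV = PMT · [1 − (1+i)^(−n)] / i = 39610 · 13.616502 = 539,349.6319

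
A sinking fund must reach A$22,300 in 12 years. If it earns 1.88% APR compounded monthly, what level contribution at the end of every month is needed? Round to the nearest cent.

Periodic rate i = 0.0188/12 = 0.00156667; n = 12 × 12 = 144 periods.
PMT = 22300 / ( [(1+0.00156667)^144 − 1] / 0.00156667 ) = 22300 / 161.395623 = 138.1698

A$138.17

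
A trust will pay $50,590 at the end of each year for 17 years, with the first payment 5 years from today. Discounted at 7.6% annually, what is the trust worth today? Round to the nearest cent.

Value one period before first payment (t=4): 50590 × [1 − (1+0.076)^(−17)] / 0.076 = 50590 × 9.370175 = 474,037.1717
PV₀ = 474,037.1717 / (1+0.076)^4 = 474,037.1717 / 1.340445 = 353,641.5725

$353,641.57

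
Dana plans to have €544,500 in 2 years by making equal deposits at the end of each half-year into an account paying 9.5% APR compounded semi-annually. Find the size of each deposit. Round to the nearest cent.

€126,800.94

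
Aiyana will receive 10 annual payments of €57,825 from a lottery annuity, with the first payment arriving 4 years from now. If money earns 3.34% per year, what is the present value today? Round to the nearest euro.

Value one period before first payment (t=3): 57825 × [1 − (1+0.0334)^(−10)] / 0.0334 = 57825 × 8.384081 = 484,809.4688
PV₀ = 484,809.4688 / (1+0.0334)^3 = 484,809.4688 / 1.103584 = 439,304.5706

€439,305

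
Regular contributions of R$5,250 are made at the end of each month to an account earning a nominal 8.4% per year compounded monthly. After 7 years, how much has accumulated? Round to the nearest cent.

i = 0.084/12 = 0.007 per month; n = 7·12 = 84.
FV = 5250 × [(1+0.007)^84 − 1] / 0.007 = 5250 × 113.814261 = 597,524.8719

R$597,524.87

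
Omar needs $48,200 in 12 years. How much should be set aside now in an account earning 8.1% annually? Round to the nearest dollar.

Discount factor = (1+0.081)^(−12) = 0.392728; PV = 48,200 × 0.392728 = 18,929.4812

$18,929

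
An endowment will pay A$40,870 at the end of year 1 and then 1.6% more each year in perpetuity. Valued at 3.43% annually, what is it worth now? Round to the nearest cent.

A$2,233,333.33

PV = PMT / (i − g) = 40870 / (0.0343 − 0.016) = 40870 / 0.018300 = 2,233,333.3333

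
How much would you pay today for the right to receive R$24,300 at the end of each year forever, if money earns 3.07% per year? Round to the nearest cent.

R$791,530.94

PV = C/r = 24300/0.0307 = 791,530.9446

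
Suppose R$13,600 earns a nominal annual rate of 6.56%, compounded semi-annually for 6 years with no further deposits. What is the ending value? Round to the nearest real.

R$20,032

With 2 periods per year: i = 0.0328, n = 12.
FV = PV·(1+i)^n = 13,600 × 1.472973 = 20,032.4312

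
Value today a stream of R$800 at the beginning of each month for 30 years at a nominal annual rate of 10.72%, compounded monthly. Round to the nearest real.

R$86,676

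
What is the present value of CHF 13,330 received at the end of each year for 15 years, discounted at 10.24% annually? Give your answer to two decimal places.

CHF 100,015.03

PV = PMT · [1 − (1+i)^(−n)] / i = 13330 · 7.503003 = 100,015.0321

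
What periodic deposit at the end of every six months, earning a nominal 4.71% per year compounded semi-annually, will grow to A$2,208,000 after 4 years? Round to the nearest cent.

With 2 periods per year: i = 0.02355, n = 8.
FV-annuity factor = 8.691389; PMT = 2.208e+06 / 8.691389 = 254,044.5365

A$254,044.54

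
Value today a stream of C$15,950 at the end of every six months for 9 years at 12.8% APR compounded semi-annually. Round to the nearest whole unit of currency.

C$167,630

Periodic rate i = 0.128/2 = 0.064; n = 9 × 2 = 18 periods.
PV = PMT · [1 − (1+i)^(−n)] / i = 15950 · 10.509705 = 167,629.7876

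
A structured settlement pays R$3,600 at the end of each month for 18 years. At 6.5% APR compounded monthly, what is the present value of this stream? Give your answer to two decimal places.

i = 0.065/12 = 0.00541667 per month; n = 18·12 = 216.
PV = PMT · [1 − (1+i)^(−n)] / i = 3600 · 127.135675 = 457,688.4293

R$457,688.43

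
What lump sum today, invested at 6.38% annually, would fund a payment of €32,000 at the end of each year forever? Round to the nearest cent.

PV = C/r = 32000/0.0638 = 501,567.3981

€501,567.40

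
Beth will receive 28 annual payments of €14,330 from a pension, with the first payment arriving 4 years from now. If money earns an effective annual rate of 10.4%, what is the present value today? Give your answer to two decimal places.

€95,986.71

Value one period before first payment (t=3): 14330 × [1 − (1+0.104)^(−28)] / 0.104 = 14330 × 9.013057 = 129,157.1102
Discount back 3 years: 129,157.1102 × (1+0.104)^(−3) = 129,157.1102 × 0.743178 = 95,986.7084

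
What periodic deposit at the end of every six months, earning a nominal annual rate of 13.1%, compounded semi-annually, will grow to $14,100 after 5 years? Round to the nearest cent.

Periodic rate i = 0.131/2 = 0.0655; n = 5 × 2 = 10 periods.
FV-annuity factor = 13.526244; PMT = 14100 / 13.526244 = 1,042.4180

$1,042.42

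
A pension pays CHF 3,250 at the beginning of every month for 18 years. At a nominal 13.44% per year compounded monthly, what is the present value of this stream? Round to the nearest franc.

CHF 266,962

Periodic rate i = 0.1344/12 = 0.0112; n = 18 × 12 = 216 periods.
Annuity factor a(216|0.0112) × (1+i) = 82.142162; PV = 3250 × 82.142162 = 266,962.0273
(annuity-due: payments at period start, so ×(1+i).)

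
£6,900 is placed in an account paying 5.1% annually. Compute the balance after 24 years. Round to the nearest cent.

6,900 × (1+0.051)^24 = 6,900 × 3.299630 = 22,767.4439

£22,767.44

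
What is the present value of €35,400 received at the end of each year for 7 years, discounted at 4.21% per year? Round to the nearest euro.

€210,834

Annuity factor a(7|0.0421) = 5.955751; PV = 35400 × 5.955751 = 210,833.5713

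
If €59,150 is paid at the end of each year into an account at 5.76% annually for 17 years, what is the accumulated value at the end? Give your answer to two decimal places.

€1,633,795.62

FV = PMT · [(1+i)^n − 1] / i = 59150 · 27.621228 = 1,633,795.6221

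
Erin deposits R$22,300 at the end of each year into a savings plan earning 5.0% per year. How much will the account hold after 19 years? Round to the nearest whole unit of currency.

FV = 22300 × [(1+0.05)^19 − 1] / 0.05 = 22300 × 30.539004 = 681,019.7871

R$681,020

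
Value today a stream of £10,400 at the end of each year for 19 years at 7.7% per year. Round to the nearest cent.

PV = 10400 × [1 − (1+0.077)^(−19)] / 0.077 = 10400 × 9.814445 = 102,070.2299

£102,070.23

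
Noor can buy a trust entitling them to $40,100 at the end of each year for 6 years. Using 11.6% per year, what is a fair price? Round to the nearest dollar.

Annuity factor a(6|0.116) = 4.158409; PV = 40100 × 4.158409 = 166,752.2168

$166,752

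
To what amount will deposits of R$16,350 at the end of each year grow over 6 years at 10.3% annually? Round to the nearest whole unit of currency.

R$127,109

FV = 16350 × [(1+0.103)^6 − 1] / 0.103 = 16350 × 7.774258 = 127,109.1151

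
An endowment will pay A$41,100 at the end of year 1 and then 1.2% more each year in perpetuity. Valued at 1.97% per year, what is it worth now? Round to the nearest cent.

PV = D₁/(r − g) = 41100/(0.0197 − 0.012) = 5,337,662.3377

A$5,337,662.34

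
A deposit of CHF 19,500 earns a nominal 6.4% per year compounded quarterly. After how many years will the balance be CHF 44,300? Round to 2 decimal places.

Periodic rate i = 0.064/4 = 0.016.
n = ln(44300/19500) / ln(1+0.016) = ln(2.27179) / 0.015873 = 51.6948 quarters
= 51.6948/4 years

12.92 years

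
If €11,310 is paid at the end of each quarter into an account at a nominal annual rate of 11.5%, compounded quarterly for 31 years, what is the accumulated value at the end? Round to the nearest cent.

€12,827,049.48

i = 0.115/4 = 0.02875 per quarter; n = 31·4 = 124.
Accumulation factor s(124|0.02875) = 1134.133464; FV = 11310 × 1134.133464 = 12,827,049.4789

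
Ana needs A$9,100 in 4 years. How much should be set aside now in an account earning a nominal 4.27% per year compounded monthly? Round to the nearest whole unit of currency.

A$7,674

i = 0.0427/12 = 0.00355833 per month; n = 4·12 = 48.
PV = 9,100 / (1 + 0.00355833)^48 = 9,100 / 1.185894 = 7,673.5364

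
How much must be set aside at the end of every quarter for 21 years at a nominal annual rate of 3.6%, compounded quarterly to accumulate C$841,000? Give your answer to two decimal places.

i = 0.036/4 = 0.009 per quarter; n = 21·4 = 84.
FV-annuity factor = 124.727796; PMT = 841000 / 124.727796 = 6,742.6831

C$6,742.68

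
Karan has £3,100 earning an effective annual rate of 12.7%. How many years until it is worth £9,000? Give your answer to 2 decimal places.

8.91 years

n = ln(9000/3100) / ln(1+0.127) = ln(2.90323) / 0.119559 = 8.9146 years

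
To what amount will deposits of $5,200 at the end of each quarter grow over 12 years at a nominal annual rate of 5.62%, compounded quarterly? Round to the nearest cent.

$352,957.26

Periodic rate i = 0.0562/4 = 0.01405; n = 12 × 4 = 48 periods.
FV = 5200 × [(1+0.01405)^48 − 1] / 0.01405 = 5200 × 67.876395 = 352,957.2559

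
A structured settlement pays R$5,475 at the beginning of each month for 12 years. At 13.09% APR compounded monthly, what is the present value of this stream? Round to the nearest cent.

R$401,009.34

With 12 periods per year: i = 0.0109083, n = 144.
PV = PMT · [1 − (1+i)^(−n)] / i × (1+i) = 5475 · 73.243716 = 401,009.3424
(Beginning-of-period payments → annuity-due factor ×(1+i).)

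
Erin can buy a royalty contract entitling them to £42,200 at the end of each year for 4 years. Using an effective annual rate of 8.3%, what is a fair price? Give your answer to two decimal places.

PV = PMT · [1 − (1+i)^(−n)] / i = 42200 · 3.290129 = 138,843.4625

£138,843.46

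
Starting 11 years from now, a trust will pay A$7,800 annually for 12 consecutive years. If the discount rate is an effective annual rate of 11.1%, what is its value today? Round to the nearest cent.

A$17,590.99

PV at t=10 (ordinary 12-year annuity): 7800 × a(12|0.111) = 7800 × 6.461543 = 50,400.0392
Discount back 10 years: 50,400.0392 × (1+0.111)^(−10) = 50,400.0392 × 0.349027 = 17,590.9901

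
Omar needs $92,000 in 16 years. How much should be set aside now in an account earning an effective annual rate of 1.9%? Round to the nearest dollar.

PV = 92,000 / (1 + 0.019)^16 = 92,000 / 1.351409 = 68,077.0743

$68,077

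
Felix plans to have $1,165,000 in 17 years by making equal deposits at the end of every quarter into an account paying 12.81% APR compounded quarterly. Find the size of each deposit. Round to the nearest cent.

Periodic rate i = 0.1281/4 = 0.032025; n = 17 × 4 = 68 periods.
PMT = 1.165e+06 / ( [(1+0.032025)^68 − 1] / 0.032025 ) = 1.165e+06 / 235.120087 = 4,954.9148

$4,954.91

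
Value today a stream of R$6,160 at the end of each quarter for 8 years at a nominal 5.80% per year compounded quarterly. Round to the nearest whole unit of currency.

R$156,820

i = 0.058/4 = 0.0145 per quarter; n = 8·4 = 32.
PV = PMT · [1 − (1+i)^(−n)] / i = 6160 · 25.457794 = 156,820.0131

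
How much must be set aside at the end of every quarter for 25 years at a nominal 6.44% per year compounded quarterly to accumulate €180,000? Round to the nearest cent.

Periodic rate i = 0.0644/4 = 0.0161; n = 25 × 4 = 100 periods.
PMT = 180000 / ( [(1+0.0161)^100 − 1] / 0.0161 ) = 180000 / 244.662701 = 735.7067

€735.71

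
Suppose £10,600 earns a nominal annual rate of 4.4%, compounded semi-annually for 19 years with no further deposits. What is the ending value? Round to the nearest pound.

Periodic rate i = 0.044/2 = 0.022; n = 19 × 2 = 38 periods.
FV = PV·(1+i)^n = 10,600 × 2.286304 = 24,234.8260

£24,235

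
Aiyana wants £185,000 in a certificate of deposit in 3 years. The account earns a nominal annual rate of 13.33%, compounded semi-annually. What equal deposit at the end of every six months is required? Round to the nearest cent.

£26,081.48

With 2 periods per year: i = 0.06665, n = 6.
PMT = 185000 / ( [(1+0.06665)^6 − 1] / 0.06665 ) = 185000 / 7.093155 = 26,081.4818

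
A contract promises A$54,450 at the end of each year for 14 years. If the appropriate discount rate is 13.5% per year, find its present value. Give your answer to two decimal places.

PV = 54450 × [1 − (1+0.135)^(−14)] / 0.135 = 54450 × 6.149281 = 334,828.3675

A$334,828.37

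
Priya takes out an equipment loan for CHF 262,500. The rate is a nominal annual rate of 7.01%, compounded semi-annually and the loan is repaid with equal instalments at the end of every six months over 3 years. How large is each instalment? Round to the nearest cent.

With 2 periods per year: i = 0.03505, n = 6.
Annuity-PV factor = 5.327678; PMT = 262500 / 5.327678 = 49,270.9959

CHF 49,271.00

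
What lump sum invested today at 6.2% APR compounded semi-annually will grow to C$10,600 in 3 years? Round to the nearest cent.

C$8,825.80

Periodic rate i = 0.062/2 = 0.031; n = 3 × 2 = 6 periods.
PV = FV·(1+i)^(−n) = 10,600 × 0.832622 = 8,825.7958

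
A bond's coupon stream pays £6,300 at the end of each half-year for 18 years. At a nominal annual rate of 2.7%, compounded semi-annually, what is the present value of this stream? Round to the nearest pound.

£178,694

i = 0.027/2 = 0.0135 per half-year; n = 18·2 = 36.
PV = 6300 × [1 − (1+0.0135)^(−36)] / 0.0135 = 6300 × 28.364084 = 178,693.7322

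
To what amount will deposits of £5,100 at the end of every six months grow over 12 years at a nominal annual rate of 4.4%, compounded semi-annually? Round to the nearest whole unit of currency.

i = 0.044/2 = 0.022 per half-year; n = 12·2 = 24.
FV = PMT · [(1+i)^n − 1] / i = 5100 · 31.175453 = 158,994.8117

£158,995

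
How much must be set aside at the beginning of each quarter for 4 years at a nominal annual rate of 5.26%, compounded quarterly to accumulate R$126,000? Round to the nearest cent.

With 4 periods per year: i = 0.01315, n = 16.
FV-annuity factor × (1+i) = 17.911589; PMT = 126000 / 17.911589 = 7,034.5517

R$7,034.55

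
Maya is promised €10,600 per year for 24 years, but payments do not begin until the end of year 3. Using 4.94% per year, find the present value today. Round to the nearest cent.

€133,597.64

Value one period before first payment (t=2): 10600 × [1 − (1+0.0494)^(−24)] / 0.0494 = 10600 × 13.879539 = 147,123.1087
Discount back 2 years: 147,123.1087 × (1+0.0494)^(−2) = 147,123.1087 × 0.908067 = 133,597.6360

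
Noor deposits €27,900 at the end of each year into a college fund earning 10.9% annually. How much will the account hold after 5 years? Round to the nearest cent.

€173,410.39

FV = PMT · [(1+i)^n − 1] / i = 27900 · 6.215426 = 173,410.3939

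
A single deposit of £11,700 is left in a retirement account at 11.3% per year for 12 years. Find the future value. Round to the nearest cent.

FV = 11,700 × (1 + 0.113)^12 = 42,279.3044

£42,279.30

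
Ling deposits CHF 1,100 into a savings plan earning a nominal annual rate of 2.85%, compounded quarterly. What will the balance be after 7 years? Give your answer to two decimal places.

CHF 1,341.92

With 4 periods per year: i = 0.007125, n = 28.
FV = 1,100 × (1 + 0.007125)^28 = 1,341.9219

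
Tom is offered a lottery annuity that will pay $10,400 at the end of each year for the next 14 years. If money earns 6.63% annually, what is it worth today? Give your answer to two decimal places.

Annuity factor a(14|0.0663) = 8.942866; PV = 10400 × 8.942866 = 93,005.8083

$93,005.81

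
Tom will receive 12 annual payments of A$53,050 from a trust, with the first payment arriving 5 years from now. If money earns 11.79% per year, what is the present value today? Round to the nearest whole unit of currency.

A$212,476

Value one period before first payment (t=4): 53050 × [1 − (1+0.1179)^(−12)] / 0.1179 = 53050 × 6.255121 = 331,834.1448
PV₀ = 331,834.1448 / (1+0.1179)^4 = 331,834.1448 / 1.561751 = 212,475.6894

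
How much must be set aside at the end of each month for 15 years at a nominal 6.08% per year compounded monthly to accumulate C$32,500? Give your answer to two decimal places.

C$110.99

Periodic rate i = 0.0608/12 = 0.00506667; n = 15 × 12 = 180 periods.
FV-annuity factor = 292.810032; PMT = 32500 / 292.810032 = 110.9935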